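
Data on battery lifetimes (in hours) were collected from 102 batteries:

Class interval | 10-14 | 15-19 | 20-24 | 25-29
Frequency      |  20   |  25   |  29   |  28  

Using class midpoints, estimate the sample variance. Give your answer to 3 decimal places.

29.599

Midpoints: 12, 17, 22, 27
n = 102, Σfm = 2059, mean = 20.1863
Σfm² = 44553
Σf(m − x̄)² = Σfm² − (Σfm)²/n = 44553 − 2059²/102 = 2989.4608
Sample variance = 2989.4608 / 101 = 29.5986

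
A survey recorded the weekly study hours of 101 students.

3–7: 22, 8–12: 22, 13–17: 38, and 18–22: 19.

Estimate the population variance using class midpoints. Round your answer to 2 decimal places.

Midpoints: 5, 10, 15, 20
n = 101, Σfm = 1280, mean = 12.6733
Σfm² = 18900
Σf(m − x̄)² = Σfm² − (Σfm)²/n = 18900 − 1280²/101 = 2678.2178
Population variance = 2678.2178 / 101 = 26.5170

26.52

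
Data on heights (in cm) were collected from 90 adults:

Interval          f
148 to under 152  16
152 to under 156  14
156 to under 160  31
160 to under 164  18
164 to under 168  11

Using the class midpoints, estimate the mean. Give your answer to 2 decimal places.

Midpoints: 150, 154, 158, 162, 166
Σfm = 16×150 + 14×154 + 31×158 + 18×162 + 11×166 = 14196
n = Σf = 90
Mean = 14196 / 90 = 157.7333

157.73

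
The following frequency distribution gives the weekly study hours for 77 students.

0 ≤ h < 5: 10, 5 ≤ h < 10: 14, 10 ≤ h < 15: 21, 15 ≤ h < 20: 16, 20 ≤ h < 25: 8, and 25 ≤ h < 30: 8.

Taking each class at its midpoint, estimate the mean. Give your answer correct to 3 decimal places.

13.929

Midpoints: 2.5, 7.5, 12.5, 17.5, 22.5, 27.5
Σfm = 10×2.5 + 14×7.5 + 21×12.5 + 16×17.5 + 8×22.5 + 8×27.5 = 1072.5
n = Σf = 77
Mean = 1072.5 / 77 = 13.9286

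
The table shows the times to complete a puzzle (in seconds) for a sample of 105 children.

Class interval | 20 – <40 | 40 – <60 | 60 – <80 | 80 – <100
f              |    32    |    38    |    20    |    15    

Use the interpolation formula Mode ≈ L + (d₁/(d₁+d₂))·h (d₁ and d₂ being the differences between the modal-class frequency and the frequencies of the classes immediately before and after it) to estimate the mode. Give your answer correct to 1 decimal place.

45.0

Modal class: 40 – <60 (highest frequency 38).
d₁ = 38 − 32 = 6, d₂ = 38 − 20 = 18
Mode ≈ 40 + (6/(6+18)) × 20 = 40 + 5.0000 = 45.0000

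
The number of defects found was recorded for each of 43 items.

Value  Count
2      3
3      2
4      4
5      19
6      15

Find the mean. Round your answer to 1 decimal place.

Values: 2, 3, 4, 5, 6
Σfx = 3×2 + 2×3 + 4×4 + 19×5 + 15×6 = 213
n = Σf = 43
Mean = 213 / 43 = 4.9535

5.0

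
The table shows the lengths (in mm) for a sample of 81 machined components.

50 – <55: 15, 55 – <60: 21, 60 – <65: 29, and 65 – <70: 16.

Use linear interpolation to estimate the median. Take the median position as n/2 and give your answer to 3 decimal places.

60.776

Cumulative frequencies: 15, 36, 65, 81
n = 81; position = n/2 = 40.5.
This falls in the class 60 – <65: L = 60, F = 36, f = 29, h = 5.
Median ≈ 60 + ((40.5 − 36) / 29) × 5 = 60.7759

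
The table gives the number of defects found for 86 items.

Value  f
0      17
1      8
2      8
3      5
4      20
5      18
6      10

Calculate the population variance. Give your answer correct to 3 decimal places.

Values: 0, 1, 2, 3, 4, 5, 6
n = 86, Σfx = 269, mean = 3.1279
Σfx² = 1215
Σf(x − x̄)² = Σfx² − (Σfx)²/n = 1215 − 269²/86 = 373.5930
Population variance = 373.5930 / 86 = 4.3441

4.344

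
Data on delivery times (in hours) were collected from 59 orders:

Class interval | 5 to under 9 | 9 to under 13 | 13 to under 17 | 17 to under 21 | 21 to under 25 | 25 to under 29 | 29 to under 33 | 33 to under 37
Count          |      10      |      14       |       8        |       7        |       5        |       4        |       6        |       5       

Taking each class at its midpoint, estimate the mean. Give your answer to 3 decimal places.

Midpoints: 7, 11, 15, 19, 23, 27, 31, 35
Σfm = 10×7 + 14×11 + 8×15 + 7×19 + 5×23 + 4×27 + 6×31 + 5×35 = 1061
n = Σf = 59
Mean = 1061 / 59 = 17.9831

17.983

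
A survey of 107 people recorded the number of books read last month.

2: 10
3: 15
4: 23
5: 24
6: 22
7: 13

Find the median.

Cumulative frequencies: 10, 25, 48, 72, 94, 107
n = 107, so the median is the value in position (n+1)/2 = 54.
Position 54 falls at value 5.

5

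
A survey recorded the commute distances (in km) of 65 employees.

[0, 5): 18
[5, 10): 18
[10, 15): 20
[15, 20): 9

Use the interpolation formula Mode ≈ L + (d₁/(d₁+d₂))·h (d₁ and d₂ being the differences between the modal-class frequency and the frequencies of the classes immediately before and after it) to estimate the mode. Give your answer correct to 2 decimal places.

10.77

Modal class: [10, 15) (highest frequency 20).
d₁ = 20 − 18 = 2, d₂ = 20 − 9 = 11
Mode ≈ 10 + (2/(2+11)) × 5 = 10 + 0.7692 = 10.7692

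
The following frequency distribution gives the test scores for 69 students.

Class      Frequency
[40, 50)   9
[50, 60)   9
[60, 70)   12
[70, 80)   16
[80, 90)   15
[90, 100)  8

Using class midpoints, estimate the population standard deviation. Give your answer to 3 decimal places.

Midpoints: 45, 55, 65, 75, 85, 95
n = 69, Σfm = 4915, mean = 71.2319
Σfm² = 366725
Σf(m − x̄)² = Σfm² − (Σfm)²/n = 366725 − 4915²/69 = 16620.2899
Population variance = 16620.2899 / 69 = 240.8738
Standard deviation = √240.8738 = 15.5201

15.520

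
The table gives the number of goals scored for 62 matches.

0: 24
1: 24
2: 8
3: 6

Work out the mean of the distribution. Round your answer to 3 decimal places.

Values: 0, 1, 2, 3
Σfx = 24×0 + 24×1 + 8×2 + 6×3 = 58
n = Σf = 62
Mean = 58 / 62 = 0.9355

0.935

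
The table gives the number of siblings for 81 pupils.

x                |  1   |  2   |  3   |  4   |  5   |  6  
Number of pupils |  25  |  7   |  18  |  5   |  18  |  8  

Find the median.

3

Cumulative frequencies: 25, 32, 50, 55, 73, 81
n = 81, so the median is the value in position (n+1)/2 = 41.
Position 41 falls at value 3.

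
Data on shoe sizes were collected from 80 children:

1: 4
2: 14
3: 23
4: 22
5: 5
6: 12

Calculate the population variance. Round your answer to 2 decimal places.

1.92

Values: 1, 2, 3, 4, 5, 6
n = 80, Σfx = 286, mean = 3.5750
Σfx² = 1176
Σf(x − x̄)² = Σfx² − (Σfx)²/n = 1176 − 286²/80 = 153.5500
Population variance = 153.5500 / 80 = 1.9194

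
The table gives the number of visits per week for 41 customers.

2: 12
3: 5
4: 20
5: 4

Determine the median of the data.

Cumulative frequencies: 12, 17, 37, 41
n = 41, so the median is the value in position (n+1)/2 = 21.
Position 21 falls at value 4.

4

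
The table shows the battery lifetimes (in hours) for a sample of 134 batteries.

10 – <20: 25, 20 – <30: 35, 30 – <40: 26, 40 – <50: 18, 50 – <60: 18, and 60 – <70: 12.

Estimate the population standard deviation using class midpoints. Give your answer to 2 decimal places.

15.76

Midpoints: 15, 25, 35, 45, 55, 65
n = 134, Σfm = 4740, mean = 35.3731
Σfm² = 200950
Σf(m − x̄)² = Σfm² − (Σfm)²/n = 200950 − 4740²/134 = 33281.3433
Population variance = 33281.3433 / 134 = 248.3682
Standard deviation = √248.3682 = 15.7597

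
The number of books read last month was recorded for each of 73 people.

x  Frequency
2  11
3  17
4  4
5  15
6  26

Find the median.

Cumulative frequencies: 11, 28, 32, 47, 73
n = 73, so the median is the value in position (n+1)/2 = 37.
Position 37 falls at value 5.

5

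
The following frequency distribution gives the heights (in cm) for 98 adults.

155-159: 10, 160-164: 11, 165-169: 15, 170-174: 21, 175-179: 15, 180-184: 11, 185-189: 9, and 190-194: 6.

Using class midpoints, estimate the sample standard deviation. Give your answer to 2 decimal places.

9.90

Midpoints: 157, 162, 167, 172, 177, 182, 187, 192
n = 98, Σfm = 16961, mean = 173.0714
Σfm² = 2944977
Σf(m − x̄)² = Σfm² − (Σfm)²/n = 2944977 − 16961²/98 = 9512.5000
Sample variance = 9512.5000 / 97 = 98.0670
Standard deviation = √98.0670 = 9.9029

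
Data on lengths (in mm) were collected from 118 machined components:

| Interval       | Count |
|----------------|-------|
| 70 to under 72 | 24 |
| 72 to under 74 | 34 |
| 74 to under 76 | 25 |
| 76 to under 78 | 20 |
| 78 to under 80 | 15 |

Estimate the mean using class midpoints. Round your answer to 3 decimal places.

74.458

Midpoints: 71, 73, 75, 77, 79
Σfm = 24×71 + 34×73 + 25×75 + 20×77 + 15×79 = 8786
n = Σf = 118
Mean = 8786 / 118 = 74.4576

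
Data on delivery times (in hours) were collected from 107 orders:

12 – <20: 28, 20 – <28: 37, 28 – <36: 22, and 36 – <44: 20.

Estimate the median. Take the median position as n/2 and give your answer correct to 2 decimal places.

Cumulative frequencies: 28, 65, 87, 107
n = 107; position = n/2 = 53.5.
This falls in the class 20 – <28: L = 20, F = 28, f = 37, h = 8.
Median ≈ 20 + ((53.5 − 28) / 37) × 8 = 25.5135

25.51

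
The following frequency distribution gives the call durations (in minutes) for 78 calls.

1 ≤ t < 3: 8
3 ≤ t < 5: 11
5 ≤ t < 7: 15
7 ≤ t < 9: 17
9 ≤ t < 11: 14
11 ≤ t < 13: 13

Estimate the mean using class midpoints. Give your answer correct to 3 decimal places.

Midpoints: 2, 4, 6, 8, 10, 12
Σfm = 8×2 + 11×4 + 15×6 + 17×8 + 14×10 + 13×12 = 582
n = Σf = 78
Mean = 582 / 78 = 7.4615

7.462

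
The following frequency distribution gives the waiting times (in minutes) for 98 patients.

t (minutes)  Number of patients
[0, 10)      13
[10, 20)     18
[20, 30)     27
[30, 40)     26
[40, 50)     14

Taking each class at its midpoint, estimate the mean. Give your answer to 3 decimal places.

26.020

Midpoints: 5, 15, 25, 35, 45
Σfm = 13×5 + 18×15 + 27×25 + 26×35 + 14×45 = 2550
n = Σf = 98
Mean = 2550 / 98 = 26.0204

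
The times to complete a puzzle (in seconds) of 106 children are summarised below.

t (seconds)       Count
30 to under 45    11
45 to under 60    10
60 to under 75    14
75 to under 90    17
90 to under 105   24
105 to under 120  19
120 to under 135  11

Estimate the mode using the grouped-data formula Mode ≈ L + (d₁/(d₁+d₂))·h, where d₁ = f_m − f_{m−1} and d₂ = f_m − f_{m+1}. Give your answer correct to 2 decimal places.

98.75

Modal class: 90 to under 105 (highest frequency 24).
d₁ = 24 − 17 = 7, d₂ = 24 − 19 = 5
Mode ≈ 90 + (7/(7+5)) × 15 = 90 + 8.7500 = 98.7500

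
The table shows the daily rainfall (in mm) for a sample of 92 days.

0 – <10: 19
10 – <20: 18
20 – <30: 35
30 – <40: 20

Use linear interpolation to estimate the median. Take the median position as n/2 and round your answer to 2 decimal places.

22.57

Cumulative frequencies: 19, 37, 72, 92
n = 92; position = n/2 = 46.
This falls in the class 20 – <30: L = 20, F = 37, f = 35, h = 10.
Median ≈ 20 + ((46 − 37) / 35) × 10 = 22.5714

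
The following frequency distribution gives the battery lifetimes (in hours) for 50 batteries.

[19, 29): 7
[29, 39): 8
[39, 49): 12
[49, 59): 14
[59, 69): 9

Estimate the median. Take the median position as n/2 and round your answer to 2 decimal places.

47.33

Cumulative frequencies: 7, 15, 27, 41, 50
n = 50; position = n/2 = 25.
This falls in the class [39, 49): L = 39, F = 15, f = 12, h = 10.
Median ≈ 39 + ((25 − 15) / 12) × 10 = 47.3333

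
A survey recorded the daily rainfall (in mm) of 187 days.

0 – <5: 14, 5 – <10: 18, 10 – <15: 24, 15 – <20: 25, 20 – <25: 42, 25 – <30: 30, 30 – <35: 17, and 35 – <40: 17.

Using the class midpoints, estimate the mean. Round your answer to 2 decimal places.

20.68

Midpoints: 2.5, 7.5, 12.5, 17.5, 22.5, 27.5, 32.5, 37.5
Σfm = 14×2.5 + 18×7.5 + 24×12.5 + 25×17.5 + 42×22.5 + 30×27.5 + 17×32.5 + 17×37.5 = 3867.5
n = Σf = 187
Mean = 3867.5 / 187 = 20.6818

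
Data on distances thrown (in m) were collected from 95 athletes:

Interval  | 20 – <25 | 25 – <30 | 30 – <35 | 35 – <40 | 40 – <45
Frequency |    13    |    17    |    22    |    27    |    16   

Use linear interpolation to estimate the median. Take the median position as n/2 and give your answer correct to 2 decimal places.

Cumulative frequencies: 13, 30, 52, 79, 95
n = 95; position = n/2 = 47.5.
This falls in the class 30 – <35: L = 30, F = 30, f = 22, h = 5.
Median ≈ 30 + ((47.5 − 30) / 22) × 5 = 33.9773

33.98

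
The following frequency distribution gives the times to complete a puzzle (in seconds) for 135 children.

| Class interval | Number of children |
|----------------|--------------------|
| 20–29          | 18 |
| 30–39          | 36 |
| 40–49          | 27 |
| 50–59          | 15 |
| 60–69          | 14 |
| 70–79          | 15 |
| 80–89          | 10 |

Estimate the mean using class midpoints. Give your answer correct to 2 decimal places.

Midpoints: 24.5, 34.5, 44.5, 54.5, 64.5, 74.5, 84.5
Σfm = 18×24.5 + 36×34.5 + 27×44.5 + 15×54.5 + 14×64.5 + 15×74.5 + 10×84.5 = 6567.5
n = Σf = 135
Mean = 6567.5 / 135 = 48.6481

48.65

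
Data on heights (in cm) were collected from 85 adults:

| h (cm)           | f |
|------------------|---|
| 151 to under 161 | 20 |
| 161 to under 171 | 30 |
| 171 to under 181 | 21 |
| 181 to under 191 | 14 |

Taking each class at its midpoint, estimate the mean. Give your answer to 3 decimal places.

Midpoints: 156, 166, 176, 186
Σfm = 20×156 + 30×166 + 21×176 + 14×186 = 14400
n = Σf = 85
Mean = 14400 / 85 = 169.4118

169.412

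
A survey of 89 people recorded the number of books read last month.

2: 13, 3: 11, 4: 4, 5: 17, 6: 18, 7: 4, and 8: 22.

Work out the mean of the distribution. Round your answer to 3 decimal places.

Values: 2, 3, 4, 5, 6, 7, 8
Σfx = 13×2 + 11×3 + 4×4 + 17×5 + 18×6 + 4×7 + 22×8 = 472
n = Σf = 89
Mean = 472 / 89 = 5.3034

5.303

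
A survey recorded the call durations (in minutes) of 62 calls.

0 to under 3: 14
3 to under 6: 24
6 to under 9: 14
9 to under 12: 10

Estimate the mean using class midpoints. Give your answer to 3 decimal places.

5.468

Midpoints: 1.5, 4.5, 7.5, 10.5
Σfm = 14×1.5 + 24×4.5 + 14×7.5 + 10×10.5 = 339
n = Σf = 62
Mean = 339 / 62 = 5.4677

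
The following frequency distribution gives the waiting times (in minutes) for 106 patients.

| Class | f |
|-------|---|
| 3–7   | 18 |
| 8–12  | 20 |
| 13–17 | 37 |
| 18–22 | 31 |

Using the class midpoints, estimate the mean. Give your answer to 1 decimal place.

13.8

Midpoints: 5, 10, 15, 20
Σfm = 18×5 + 20×10 + 37×15 + 31×20 = 1465
n = Σf = 106
Mean = 1465 / 106 = 13.8208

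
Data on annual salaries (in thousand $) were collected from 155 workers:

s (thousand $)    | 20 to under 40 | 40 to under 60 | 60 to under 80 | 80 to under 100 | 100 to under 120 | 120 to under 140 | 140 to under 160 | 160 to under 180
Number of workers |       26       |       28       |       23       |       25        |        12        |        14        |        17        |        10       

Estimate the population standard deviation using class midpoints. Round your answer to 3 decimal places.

43.866

Midpoints: 30, 50, 70, 90, 110, 130, 150, 170
n = 155, Σfm = 13430, mean = 86.6452
Σfm² = 1461900
Σf(m − x̄)² = Σfm² − (Σfm)²/n = 1461900 − 13430²/155 = 298255.4839
Population variance = 298255.4839 / 155 = 1924.2289
Standard deviation = √1924.2289 = 43.8660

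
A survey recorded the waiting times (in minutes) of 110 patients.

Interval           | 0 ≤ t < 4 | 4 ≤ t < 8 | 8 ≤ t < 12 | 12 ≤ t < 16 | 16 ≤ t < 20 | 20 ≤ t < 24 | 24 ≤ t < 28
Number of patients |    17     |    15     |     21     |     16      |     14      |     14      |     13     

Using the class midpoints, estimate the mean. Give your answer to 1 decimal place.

Midpoints: 2, 6, 10, 14, 18, 22, 26
Σfm = 17×2 + 15×6 + 21×10 + 16×14 + 14×18 + 14×22 + 13×26 = 1456
n = Σf = 110
Mean = 1456 / 110 = 13.2364

13.2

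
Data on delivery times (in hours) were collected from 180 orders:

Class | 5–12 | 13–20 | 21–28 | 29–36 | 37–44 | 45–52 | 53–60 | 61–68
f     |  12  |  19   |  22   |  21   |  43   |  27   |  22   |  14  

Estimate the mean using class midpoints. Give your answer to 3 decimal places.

37.967

Midpoints: 8.5, 16.5, 24.5, 32.5, 40.5, 48.5, 56.5, 64.5
Σfm = 12×8.5 + 19×16.5 + 22×24.5 + 21×32.5 + 43×40.5 + 27×48.5 + 22×56.5 + 14×64.5 = 6834
n = Σf = 180
Mean = 6834 / 180 = 37.9667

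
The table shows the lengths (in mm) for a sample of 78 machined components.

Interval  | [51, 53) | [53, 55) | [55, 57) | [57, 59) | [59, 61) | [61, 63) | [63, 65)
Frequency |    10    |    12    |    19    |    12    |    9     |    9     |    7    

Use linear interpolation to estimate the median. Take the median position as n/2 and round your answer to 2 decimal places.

56.79

Cumulative frequencies: 10, 22, 41, 53, 62, 71, 78
n = 78; position = n/2 = 39.
This falls in the class [55, 57): L = 55, F = 22, f = 19, h = 2.
Median ≈ 55 + ((39 − 22) / 19) × 2 = 56.7895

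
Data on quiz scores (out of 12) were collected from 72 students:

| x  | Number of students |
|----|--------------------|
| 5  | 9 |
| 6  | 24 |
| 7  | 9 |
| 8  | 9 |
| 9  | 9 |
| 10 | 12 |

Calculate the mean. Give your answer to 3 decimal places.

Values: 5, 6, 7, 8, 9, 10
Σfx = 9×5 + 24×6 + 9×7 + 9×8 + 9×9 + 12×10 = 525
n = Σf = 72
Mean = 525 / 72 = 7.2917

7.292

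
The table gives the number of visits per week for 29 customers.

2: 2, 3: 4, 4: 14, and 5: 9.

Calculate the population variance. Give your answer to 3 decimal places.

0.723

Values: 2, 3, 4, 5
n = 29, Σfx = 117, mean = 4.0345
Σfx² = 493
Σf(x − x̄)² = Σfx² − (Σfx)²/n = 493 − 117²/29 = 20.9655
Population variance = 20.9655 / 29 = 0.7229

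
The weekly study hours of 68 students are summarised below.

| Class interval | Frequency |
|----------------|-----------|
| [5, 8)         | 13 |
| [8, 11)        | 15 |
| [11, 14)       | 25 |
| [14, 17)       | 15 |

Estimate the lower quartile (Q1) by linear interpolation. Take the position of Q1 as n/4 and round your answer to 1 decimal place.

8.8

Cumulative frequencies: 13, 28, 53, 68
n = 68; position = n/4 = 17.
This falls in the class [8, 11): L = 8, F = 13, f = 15, h = 3.
Lower quartile ≈ 8 + ((17 − 13) / 15) × 3 = 8.8000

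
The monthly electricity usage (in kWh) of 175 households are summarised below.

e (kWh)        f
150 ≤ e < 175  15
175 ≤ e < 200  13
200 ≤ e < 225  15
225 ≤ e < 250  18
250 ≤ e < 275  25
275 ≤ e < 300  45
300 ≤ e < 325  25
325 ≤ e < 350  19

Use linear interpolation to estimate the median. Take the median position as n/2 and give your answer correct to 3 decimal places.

275.833

Cumulative frequencies: 15, 28, 43, 61, 86, 131, 156, 175
n = 175; position = n/2 = 87.5.
This falls in the class 275 ≤ e < 300: L = 275, F = 86, f = 45, h = 25.
Median ≈ 275 + ((87.5 − 86) / 45) × 25 = 275.8333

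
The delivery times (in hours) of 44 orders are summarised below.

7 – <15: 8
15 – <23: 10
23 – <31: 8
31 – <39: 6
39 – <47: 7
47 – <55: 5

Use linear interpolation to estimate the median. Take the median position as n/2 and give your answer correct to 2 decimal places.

27.00

Cumulative frequencies: 8, 18, 26, 32, 39, 44
n = 44; position = n/2 = 22.
This falls in the class 23 – <31: L = 23, F = 18, f = 8, h = 8.
Median ≈ 23 + ((22 − 18) / 8) × 8 = 27.0000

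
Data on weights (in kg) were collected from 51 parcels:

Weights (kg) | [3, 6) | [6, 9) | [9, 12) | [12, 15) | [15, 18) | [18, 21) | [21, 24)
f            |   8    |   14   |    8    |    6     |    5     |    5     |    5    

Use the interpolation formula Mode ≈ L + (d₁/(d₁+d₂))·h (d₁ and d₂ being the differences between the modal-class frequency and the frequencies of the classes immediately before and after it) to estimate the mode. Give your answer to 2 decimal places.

7.50

Modal class: [6, 9) (highest frequency 14).
d₁ = 14 − 8 = 6, d₂ = 14 − 8 = 6
Mode ≈ 6 + (6/(6+6)) × 3 = 6 + 1.5000 = 7.5000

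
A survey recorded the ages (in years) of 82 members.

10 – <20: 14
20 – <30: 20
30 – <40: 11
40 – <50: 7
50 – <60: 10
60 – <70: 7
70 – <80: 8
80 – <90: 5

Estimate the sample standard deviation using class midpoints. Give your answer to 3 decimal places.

22.205

Midpoints: 15, 25, 35, 45, 55, 65, 75, 85
n = 82, Σfm = 3440, mean = 41.9512
Σfm² = 184250
Σf(m − x̄)² = Σfm² − (Σfm)²/n = 184250 − 3440²/82 = 39937.8049
Sample variance = 39937.8049 / 81 = 493.0593
Standard deviation = √493.0593 = 22.2049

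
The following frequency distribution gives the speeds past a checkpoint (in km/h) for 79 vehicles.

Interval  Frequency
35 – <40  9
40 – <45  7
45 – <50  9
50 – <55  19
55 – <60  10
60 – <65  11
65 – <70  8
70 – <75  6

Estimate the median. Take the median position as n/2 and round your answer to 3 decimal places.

53.816

Cumulative frequencies: 9, 16, 25, 44, 54, 65, 73, 79
n = 79; position = n/2 = 39.5.
This falls in the class 50 – <55: L = 50, F = 25, f = 19, h = 5.
Median ≈ 50 + ((39.5 − 25) / 19) × 5 = 53.8158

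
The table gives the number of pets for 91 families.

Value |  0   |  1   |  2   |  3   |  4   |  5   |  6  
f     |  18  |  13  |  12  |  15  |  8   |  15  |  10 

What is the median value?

3

Cumulative frequencies: 18, 31, 43, 58, 66, 81, 91
n = 91, so the median is the value in position (n+1)/2 = 46.
Position 46 falls at value 3.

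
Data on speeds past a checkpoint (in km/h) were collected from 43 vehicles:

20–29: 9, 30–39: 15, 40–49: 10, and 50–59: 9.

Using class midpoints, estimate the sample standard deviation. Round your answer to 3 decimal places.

10.534

Midpoints: 24.5, 34.5, 44.5, 54.5
n = 43, Σfm = 1673.5, mean = 38.9186
Σfm² = 69790.75
Σf(m − x̄)² = Σfm² − (Σfm)²/n = 69790.75 − 1673.5²/43 = 4660.4651
Sample variance = 4660.4651 / 42 = 110.9635
Standard deviation = √110.9635 = 10.5339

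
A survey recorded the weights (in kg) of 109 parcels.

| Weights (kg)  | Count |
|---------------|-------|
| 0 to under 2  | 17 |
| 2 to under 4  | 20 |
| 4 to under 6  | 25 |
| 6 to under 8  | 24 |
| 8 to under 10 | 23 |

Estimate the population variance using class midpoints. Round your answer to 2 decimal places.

Midpoints: 1, 3, 5, 7, 9
n = 109, Σfm = 577, mean = 5.2936
Σfm² = 3861
Σf(m − x̄)² = Σfm² − (Σfm)²/n = 3861 − 577²/109 = 806.6055
Population variance = 806.6055 / 109 = 7.4001

7.40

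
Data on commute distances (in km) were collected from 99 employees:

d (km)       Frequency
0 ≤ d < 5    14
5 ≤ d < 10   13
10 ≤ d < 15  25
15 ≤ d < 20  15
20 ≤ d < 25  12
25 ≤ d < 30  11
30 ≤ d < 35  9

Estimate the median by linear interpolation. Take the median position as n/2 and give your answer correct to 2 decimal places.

Cumulative frequencies: 14, 27, 52, 67, 79, 90, 99
n = 99; position = n/2 = 49.5.
This falls in the class 10 ≤ d < 15: L = 10, F = 27, f = 25, h = 5.
Median ≈ 10 + ((49.5 − 27) / 25) × 5 = 14.5000

14.50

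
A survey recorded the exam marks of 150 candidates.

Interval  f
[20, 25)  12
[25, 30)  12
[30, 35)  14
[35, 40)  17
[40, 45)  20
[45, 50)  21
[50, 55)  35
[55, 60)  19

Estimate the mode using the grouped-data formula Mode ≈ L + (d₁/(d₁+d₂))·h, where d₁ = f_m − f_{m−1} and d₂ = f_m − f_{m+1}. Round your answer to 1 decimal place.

Modal class: [50, 55) (highest frequency 35).
d₁ = 35 − 21 = 14, d₂ = 35 − 19 = 16
Mode ≈ 50 + (14/(14+16)) × 5 = 50 + 2.3333 = 52.3333

52.3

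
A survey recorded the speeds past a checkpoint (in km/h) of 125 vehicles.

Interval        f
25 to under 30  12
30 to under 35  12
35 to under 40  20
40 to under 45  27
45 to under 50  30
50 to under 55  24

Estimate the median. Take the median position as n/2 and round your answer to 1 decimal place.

Cumulative frequencies: 12, 24, 44, 71, 101, 125
n = 125; position = n/2 = 62.5.
This falls in the class 40 to under 45: L = 40, F = 44, f = 27, h = 5.
Median ≈ 40 + ((62.5 − 44) / 27) × 5 = 43.4259

43.4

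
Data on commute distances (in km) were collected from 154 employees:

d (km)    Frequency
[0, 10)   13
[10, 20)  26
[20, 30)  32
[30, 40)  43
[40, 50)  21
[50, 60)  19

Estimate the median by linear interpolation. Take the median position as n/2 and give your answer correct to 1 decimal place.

31.4

Cumulative frequencies: 13, 39, 71, 114, 135, 154
n = 154; position = n/2 = 77.
This falls in the class [30, 40): L = 30, F = 71, f = 43, h = 10.
Median ≈ 30 + ((77 − 71) / 43) × 10 = 31.3953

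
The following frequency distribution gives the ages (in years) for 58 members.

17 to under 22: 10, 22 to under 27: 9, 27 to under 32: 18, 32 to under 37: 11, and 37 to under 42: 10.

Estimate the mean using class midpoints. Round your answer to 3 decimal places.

29.672

Midpoints: 19.5, 24.5, 29.5, 34.5, 39.5
Σfm = 10×19.5 + 9×24.5 + 18×29.5 + 11×34.5 + 10×39.5 = 1721
n = Σf = 58
Mean = 1721 / 58 = 29.6724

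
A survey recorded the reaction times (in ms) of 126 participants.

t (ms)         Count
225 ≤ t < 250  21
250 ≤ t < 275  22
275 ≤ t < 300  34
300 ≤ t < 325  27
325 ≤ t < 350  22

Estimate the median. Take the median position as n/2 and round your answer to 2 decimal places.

Cumulative frequencies: 21, 43, 77, 104, 126
n = 126; position = n/2 = 63.
This falls in the class 275 ≤ t < 300: L = 275, F = 43, f = 34, h = 25.
Median ≈ 275 + ((63 − 43) / 34) × 25 = 289.7059

289.71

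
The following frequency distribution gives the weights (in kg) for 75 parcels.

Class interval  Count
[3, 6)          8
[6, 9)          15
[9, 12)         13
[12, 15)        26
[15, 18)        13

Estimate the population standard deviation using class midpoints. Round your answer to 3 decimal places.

3.781

Midpoints: 4.5, 7.5, 10.5, 13.5, 16.5
n = 75, Σfm = 850.5, mean = 11.3400
Σfm² = 10716.75
Σf(m − x̄)² = Σfm² − (Σfm)²/n = 10716.75 − 850.5²/75 = 1072.0800
Population variance = 1072.0800 / 75 = 14.2944
Standard deviation = √14.2944 = 3.7808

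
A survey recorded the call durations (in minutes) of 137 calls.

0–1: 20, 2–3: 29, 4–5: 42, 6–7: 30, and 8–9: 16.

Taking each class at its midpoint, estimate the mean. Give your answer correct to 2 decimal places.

4.40

Midpoints: 0.5, 2.5, 4.5, 6.5, 8.5
Σfm = 20×0.5 + 29×2.5 + 42×4.5 + 30×6.5 + 16×8.5 = 602.5
n = Σf = 137
Mean = 602.5 / 137 = 4.3978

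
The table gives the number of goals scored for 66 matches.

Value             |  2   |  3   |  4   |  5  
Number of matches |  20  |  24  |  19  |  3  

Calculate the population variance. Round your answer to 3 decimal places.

Values: 2, 3, 4, 5
n = 66, Σfx = 203, mean = 3.0758
Σfx² = 675
Σf(x − x̄)² = Σfx² − (Σfx)²/n = 675 − 203²/66 = 50.6212
Population variance = 50.6212 / 66 = 0.7670

0.767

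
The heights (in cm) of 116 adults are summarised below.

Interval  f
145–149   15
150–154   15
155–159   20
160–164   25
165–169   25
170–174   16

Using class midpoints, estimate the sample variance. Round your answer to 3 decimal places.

Midpoints: 147, 152, 157, 162, 167, 172
n = 116, Σfm = 18602, mean = 160.3621
Σfm² = 2990344
Σf(m − x̄)² = Σfm² − (Σfm)²/n = 2990344 − 18602²/116 = 7288.7931
Sample variance = 7288.7931 / 115 = 63.3808

63.381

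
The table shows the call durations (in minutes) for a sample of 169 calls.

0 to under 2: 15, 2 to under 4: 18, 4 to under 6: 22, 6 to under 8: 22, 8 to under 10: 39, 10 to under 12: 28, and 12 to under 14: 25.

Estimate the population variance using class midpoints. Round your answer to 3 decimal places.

Midpoints: 1, 3, 5, 7, 9, 11, 13
n = 169, Σfm = 1317, mean = 7.7929
Σfm² = 12577
Σf(m − x̄)² = Σfm² − (Σfm)²/n = 12577 − 1317²/169 = 2313.7515
Population variance = 2313.7515 / 169 = 13.6908

13.691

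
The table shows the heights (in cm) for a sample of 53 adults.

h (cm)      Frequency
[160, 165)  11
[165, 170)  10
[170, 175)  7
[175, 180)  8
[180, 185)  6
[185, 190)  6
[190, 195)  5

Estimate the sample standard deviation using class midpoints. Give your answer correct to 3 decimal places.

9.982

Midpoints: 162.5, 167.5, 172.5, 177.5, 182.5, 187.5, 192.5
n = 53, Σfm = 9272.5, mean = 174.9528
Σfm² = 1627431.25
Σf(m − x̄)² = Σfm² − (Σfm)²/n = 1627431.25 − 9272.5²/53 = 5181.1321
Sample variance = 5181.1321 / 52 = 99.6372
Standard deviation = √99.6372 = 9.9818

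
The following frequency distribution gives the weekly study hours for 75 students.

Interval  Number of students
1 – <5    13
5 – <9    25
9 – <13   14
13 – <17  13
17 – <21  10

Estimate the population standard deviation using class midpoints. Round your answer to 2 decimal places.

Midpoints: 3, 7, 11, 15, 19
n = 75, Σfm = 753, mean = 10.0400
Σfm² = 9571
Σf(m − x̄)² = Σfm² − (Σfm)²/n = 9571 − 753²/75 = 2010.8800
Population variance = 2010.8800 / 75 = 26.8117
Standard deviation = √26.8117 = 5.1780

5.18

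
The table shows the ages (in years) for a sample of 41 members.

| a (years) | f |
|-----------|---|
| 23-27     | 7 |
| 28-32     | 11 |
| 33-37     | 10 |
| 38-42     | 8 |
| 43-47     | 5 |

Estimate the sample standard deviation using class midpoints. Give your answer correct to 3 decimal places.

6.413

Midpoints: 25, 30, 35, 40, 45
n = 41, Σfm = 1400, mean = 34.1463
Σfm² = 49450
Σf(m − x̄)² = Σfm² − (Σfm)²/n = 49450 − 1400²/41 = 1645.1220
Sample variance = 1645.1220 / 40 = 41.1280
Standard deviation = √41.1280 = 6.4131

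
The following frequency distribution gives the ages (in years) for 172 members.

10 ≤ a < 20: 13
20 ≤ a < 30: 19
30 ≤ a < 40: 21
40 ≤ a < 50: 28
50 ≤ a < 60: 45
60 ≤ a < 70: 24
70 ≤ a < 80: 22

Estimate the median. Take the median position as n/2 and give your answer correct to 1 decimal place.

Cumulative frequencies: 13, 32, 53, 81, 126, 150, 172
n = 172; position = n/2 = 86.
This falls in the class 50 ≤ a < 60: L = 50, F = 81, f = 45, h = 10.
Median ≈ 50 + ((86 − 81) / 45) × 10 = 51.1111

51.1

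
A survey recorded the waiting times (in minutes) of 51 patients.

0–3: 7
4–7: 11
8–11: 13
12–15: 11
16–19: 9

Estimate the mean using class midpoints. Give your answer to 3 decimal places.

Midpoints: 1.5, 5.5, 9.5, 13.5, 17.5
Σfm = 7×1.5 + 11×5.5 + 13×9.5 + 11×13.5 + 9×17.5 = 500.5
n = Σf = 51
Mean = 500.5 / 51 = 9.8137

9.814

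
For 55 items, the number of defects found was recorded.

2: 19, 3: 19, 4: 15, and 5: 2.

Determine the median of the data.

3

Cumulative frequencies: 19, 38, 53, 55
n = 55, so the median is the value in position (n+1)/2 = 28.
Position 28 falls at value 3.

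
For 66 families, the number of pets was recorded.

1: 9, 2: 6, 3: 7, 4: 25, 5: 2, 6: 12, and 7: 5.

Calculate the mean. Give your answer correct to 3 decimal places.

3.924

Values: 1, 2, 3, 4, 5, 6, 7
Σfx = 9×1 + 6×2 + 7×3 + 25×4 + 2×5 + 12×6 + 5×7 = 259
n = Σf = 66
Mean = 259 / 66 = 3.9242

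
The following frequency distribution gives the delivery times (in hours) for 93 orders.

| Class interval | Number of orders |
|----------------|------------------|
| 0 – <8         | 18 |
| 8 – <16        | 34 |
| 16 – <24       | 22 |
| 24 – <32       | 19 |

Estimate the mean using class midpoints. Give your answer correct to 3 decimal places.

Midpoints: 4, 12, 20, 28
Σfm = 18×4 + 34×12 + 22×20 + 19×28 = 1452
n = Σf = 93
Mean = 1452 / 93 = 15.6129

15.613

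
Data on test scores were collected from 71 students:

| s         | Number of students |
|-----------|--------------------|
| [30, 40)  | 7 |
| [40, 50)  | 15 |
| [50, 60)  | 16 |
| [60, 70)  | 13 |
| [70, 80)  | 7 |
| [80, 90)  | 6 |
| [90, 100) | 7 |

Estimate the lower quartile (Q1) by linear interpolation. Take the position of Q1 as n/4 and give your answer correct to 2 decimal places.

47.17

Cumulative frequencies: 7, 22, 38, 51, 58, 64, 71
n = 71; position = n/4 = 17.75.
This falls in the class [40, 50): L = 40, F = 7, f = 15, h = 10.
Lower quartile ≈ 40 + ((17.75 − 7) / 15) × 10 = 47.1667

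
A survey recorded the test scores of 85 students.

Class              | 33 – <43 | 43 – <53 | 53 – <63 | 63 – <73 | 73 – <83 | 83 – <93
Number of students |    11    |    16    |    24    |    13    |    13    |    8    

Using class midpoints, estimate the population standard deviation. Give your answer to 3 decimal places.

Midpoints: 38, 48, 58, 68, 78, 88
n = 85, Σfm = 5180, mean = 60.9412
Σfm² = 334640
Σf(m − x̄)² = Σfm² − (Σfm)²/n = 334640 − 5180²/85 = 18964.7059
Population variance = 18964.7059 / 85 = 223.1142
Standard deviation = √223.1142 = 14.9370

14.937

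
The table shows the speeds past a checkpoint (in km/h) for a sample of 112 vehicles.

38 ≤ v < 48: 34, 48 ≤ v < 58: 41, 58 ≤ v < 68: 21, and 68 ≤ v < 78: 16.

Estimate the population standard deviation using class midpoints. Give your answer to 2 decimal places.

Midpoints: 43, 53, 63, 73
n = 112, Σfm = 6126, mean = 54.6964
Σfm² = 346648
Σf(m − x̄)² = Σfm² − (Σfm)²/n = 346648 − 6126²/112 = 11577.6786
Population variance = 11577.6786 / 112 = 103.3721
Standard deviation = √103.3721 = 10.1672

10.17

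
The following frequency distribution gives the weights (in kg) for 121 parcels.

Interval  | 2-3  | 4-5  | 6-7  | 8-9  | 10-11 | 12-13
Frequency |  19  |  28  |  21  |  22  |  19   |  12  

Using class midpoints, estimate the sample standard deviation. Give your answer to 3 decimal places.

Midpoints: 2.5, 4.5, 6.5, 8.5, 10.5, 12.5
n = 121, Σfm = 846.5, mean = 6.9959
Σfm² = 7132.25
Σf(m − x̄)² = Σfm² − (Σfm)²/n = 7132.25 − 846.5²/121 = 1210.2479
Sample variance = 1210.2479 / 120 = 10.0854
Standard deviation = √10.0854 = 3.1758

3.176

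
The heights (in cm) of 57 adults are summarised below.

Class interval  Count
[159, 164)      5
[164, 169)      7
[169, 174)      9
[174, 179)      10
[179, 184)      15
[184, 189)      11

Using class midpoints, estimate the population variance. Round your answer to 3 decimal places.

61.834

Midpoints: 161.5, 166.5, 171.5, 176.5, 181.5, 186.5
n = 57, Σfm = 10055.5, mean = 176.4123
Σfm² = 1777438.25
Σf(m − x̄)² = Σfm² − (Σfm)²/n = 1777438.25 − 10055.5²/57 = 3524.5614
Population variance = 3524.5614 / 57 = 61.8344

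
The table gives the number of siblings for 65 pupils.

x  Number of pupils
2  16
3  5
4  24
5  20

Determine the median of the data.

Cumulative frequencies: 16, 21, 45, 65
n = 65, so the median is the value in position (n+1)/2 = 33.
Position 33 falls at value 4.

4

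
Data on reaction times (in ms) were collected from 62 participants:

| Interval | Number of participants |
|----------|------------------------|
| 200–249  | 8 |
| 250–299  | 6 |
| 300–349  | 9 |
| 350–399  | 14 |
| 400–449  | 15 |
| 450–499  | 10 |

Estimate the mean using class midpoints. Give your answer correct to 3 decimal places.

Midpoints: 224.5, 274.5, 324.5, 374.5, 424.5, 474.5
Σfm = 8×224.5 + 6×274.5 + 9×324.5 + 14×374.5 + 15×424.5 + 10×474.5 = 22719
n = Σf = 62
Mean = 22719 / 62 = 366.4355

366.435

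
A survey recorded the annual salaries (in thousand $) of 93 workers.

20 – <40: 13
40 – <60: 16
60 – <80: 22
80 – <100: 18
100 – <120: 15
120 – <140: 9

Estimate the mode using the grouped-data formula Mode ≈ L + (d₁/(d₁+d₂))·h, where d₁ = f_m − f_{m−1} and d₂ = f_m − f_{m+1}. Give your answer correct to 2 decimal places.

72.00

Modal class: 60 – <80 (highest frequency 22).
d₁ = 22 − 16 = 6, d₂ = 22 − 18 = 4
Mode ≈ 60 + (6/(6+4)) × 20 = 60 + 12.0000 = 72.0000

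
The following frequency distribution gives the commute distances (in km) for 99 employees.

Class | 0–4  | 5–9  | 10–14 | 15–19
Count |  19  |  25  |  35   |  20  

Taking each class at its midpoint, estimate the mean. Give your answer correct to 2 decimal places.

9.83

Midpoints: 2, 7, 12, 17
Σfm = 19×2 + 25×7 + 35×12 + 20×17 = 973
n = Σf = 99
Mean = 973 / 99 = 9.8283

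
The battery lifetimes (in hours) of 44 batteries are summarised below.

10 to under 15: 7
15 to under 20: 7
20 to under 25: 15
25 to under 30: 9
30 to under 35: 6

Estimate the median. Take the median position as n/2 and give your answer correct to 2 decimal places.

22.67

Cumulative frequencies: 7, 14, 29, 38, 44
n = 44; position = n/2 = 22.
This falls in the class 20 to under 25: L = 20, F = 14, f = 15, h = 5.
Median ≈ 20 + ((22 − 14) / 15) × 5 = 22.6667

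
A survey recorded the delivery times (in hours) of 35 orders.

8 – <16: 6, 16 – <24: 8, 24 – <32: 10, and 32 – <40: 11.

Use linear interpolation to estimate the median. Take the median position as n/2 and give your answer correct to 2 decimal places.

Cumulative frequencies: 6, 14, 24, 35
n = 35; position = n/2 = 17.5.
This falls in the class 24 – <32: L = 24, F = 14, f = 10, h = 8.
Median ≈ 24 + ((17.5 − 14) / 10) × 8 = 26.8000

26.80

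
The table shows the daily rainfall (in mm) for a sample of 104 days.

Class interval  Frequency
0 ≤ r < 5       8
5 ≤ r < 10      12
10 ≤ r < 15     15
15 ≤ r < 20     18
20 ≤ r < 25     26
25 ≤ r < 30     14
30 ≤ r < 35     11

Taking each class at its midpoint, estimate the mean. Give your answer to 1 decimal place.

18.7

Midpoints: 2.5, 7.5, 12.5, 17.5, 22.5, 27.5, 32.5
Σfm = 8×2.5 + 12×7.5 + 15×12.5 + 18×17.5 + 26×22.5 + 14×27.5 + 11×32.5 = 1940
n = Σf = 104
Mean = 1940 / 104 = 18.6538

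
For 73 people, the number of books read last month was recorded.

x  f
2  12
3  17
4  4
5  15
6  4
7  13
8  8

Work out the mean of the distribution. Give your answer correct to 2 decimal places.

4.73

Values: 2, 3, 4, 5, 6, 7, 8
Σfx = 12×2 + 17×3 + 4×4 + 15×5 + 4×6 + 13×7 + 8×8 = 345
n = Σf = 73
Mean = 345 / 73 = 4.7260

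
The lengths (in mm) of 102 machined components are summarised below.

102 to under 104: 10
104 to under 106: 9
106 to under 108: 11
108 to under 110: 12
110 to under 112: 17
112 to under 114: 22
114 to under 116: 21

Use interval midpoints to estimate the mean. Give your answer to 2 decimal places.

Midpoints: 103, 105, 107, 109, 111, 113, 115
Σfm = 10×103 + 9×105 + 11×107 + 12×109 + 17×111 + 22×113 + 21×115 = 11248
n = Σf = 102
Mean = 11248 / 102 = 110.2745

110.27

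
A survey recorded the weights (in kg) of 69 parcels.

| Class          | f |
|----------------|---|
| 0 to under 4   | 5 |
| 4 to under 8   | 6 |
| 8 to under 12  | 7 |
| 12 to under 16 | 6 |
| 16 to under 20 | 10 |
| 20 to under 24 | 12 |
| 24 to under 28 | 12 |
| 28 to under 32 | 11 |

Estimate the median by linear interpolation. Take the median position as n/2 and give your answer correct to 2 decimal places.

Cumulative frequencies: 5, 11, 18, 24, 34, 46, 58, 69
n = 69; position = n/2 = 34.5.
This falls in the class 20 to under 24: L = 20, F = 34, f = 12, h = 4.
Median ≈ 20 + ((34.5 − 34) / 12) × 4 = 20.1667

20.17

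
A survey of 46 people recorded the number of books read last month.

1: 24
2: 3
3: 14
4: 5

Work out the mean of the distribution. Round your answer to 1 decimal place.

Values: 1, 2, 3, 4
Σfx = 24×1 + 3×2 + 14×3 + 5×4 = 92
n = Σf = 46
Mean = 92 / 46 = 2.0000

2.0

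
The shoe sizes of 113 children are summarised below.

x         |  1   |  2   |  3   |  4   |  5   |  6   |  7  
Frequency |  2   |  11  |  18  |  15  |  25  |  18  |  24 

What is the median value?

5

Cumulative frequencies: 2, 13, 31, 46, 71, 89, 113
n = 113, so the median is the value in position (n+1)/2 = 57.
Position 57 falls at value 5.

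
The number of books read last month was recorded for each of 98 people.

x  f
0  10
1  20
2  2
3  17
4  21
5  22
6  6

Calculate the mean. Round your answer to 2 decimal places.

3.11

Values: 0, 1, 2, 3, 4, 5, 6
Σfx = 10×0 + 20×1 + 2×2 + 17×3 + 21×4 + 22×5 + 6×6 = 305
n = Σf = 98
Mean = 305 / 98 = 3.1122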